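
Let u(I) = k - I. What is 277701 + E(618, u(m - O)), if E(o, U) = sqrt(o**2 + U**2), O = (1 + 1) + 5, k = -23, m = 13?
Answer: 277701 + sqrt(382765) ≈ 2.7832e+5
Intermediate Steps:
O = 7 (O = 2 + 5 = 7)
u(I) = -23 - I
E(o, U) = sqrt(U**2 + o**2)
277701 + E(618, u(m - O)) = 277701 + sqrt((-23 - (13 - 1*7))**2 + 618**2) = 277701 + sqrt((-23 - (13 - 7))**2 + 381924) = 277701 + sqrt((-23 - 1*6)**2 + 381924) = 277701 + sqrt((-23 - 6)**2 + 381924) = 277701 + sqrt((-29)**2 + 381924) = 277701 + sqrt(841 + 381924) = 277701 + sqrt(382765)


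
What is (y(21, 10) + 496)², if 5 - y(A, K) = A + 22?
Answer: 209764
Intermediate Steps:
y(A, K) = -17 - A (y(A, K) = 5 - (A + 22) = 5 - (22 + A) = 5 + (-22 - A) = -17 - A)
(y(21, 10) + 496)² = ((-17 - 1*21) + 496)² = ((-17 - 21) + 496)² = (-38 + 496)² = 458² = 209764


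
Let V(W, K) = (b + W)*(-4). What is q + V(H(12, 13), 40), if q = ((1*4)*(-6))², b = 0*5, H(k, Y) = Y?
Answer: 524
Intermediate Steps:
b = 0
V(W, K) = -4*W (V(W, K) = (0 + W)*(-4) = W*(-4) = -4*W)
q = 576 (q = (4*(-6))² = (-24)² = 576)
q + V(H(12, 13), 40) = 576 - 4*13 = 576 - 52 = 524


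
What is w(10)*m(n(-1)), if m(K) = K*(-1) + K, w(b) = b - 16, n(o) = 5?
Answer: 0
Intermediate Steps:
w(b) = -16 + b
m(K) = 0 (m(K) = -K + K = 0)
w(10)*m(n(-1)) = (-16 + 10)*0 = -6*0 = 0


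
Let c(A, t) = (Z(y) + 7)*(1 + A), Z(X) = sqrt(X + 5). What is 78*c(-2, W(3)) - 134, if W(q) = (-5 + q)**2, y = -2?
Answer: -680 - 78*sqrt(3) ≈ -815.10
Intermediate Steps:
Z(X) = sqrt(5 + X)
c(A, t) = (1 + A)*(7 + sqrt(3)) (c(A, t) = (sqrt(5 - 2) + 7)*(1 + A) = (sqrt(3) + 7)*(1 + A) = (7 + sqrt(3))*(1 + A) = (1 + A)*(7 + sqrt(3)))
78*c(-2, W(3)) - 134 = 78*(7 + sqrt(3) + 7*(-2) - 2*sqrt(3)) - 134 = 78*(7 + sqrt(3) - 14 - 2*sqrt(3)) - 134 = 78*(-7 - sqrt(3)) - 134 = (-546 - 78*sqrt(3)) - 134 = -680 - 78*sqrt(3)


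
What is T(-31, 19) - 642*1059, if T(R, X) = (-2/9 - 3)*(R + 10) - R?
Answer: -2039338/3 ≈ -6.7978e+5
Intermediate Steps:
T(R, X) = -290/9 - 38*R/9 (T(R, X) = (-2*1/9 - 3)*(10 + R) - R = (-2/9 - 3)*(10 + R) - R = -29*(10 + R)/9 - R = (-290/9 - 29*R/9) - R = -290/9 - 38*R/9)
T(-31, 19) - 642*1059 = (-290/9 - 38/9*(-31)) - 642*1059 = (-290/9 + 1178/9) - 679878 = 296/3 - 679878 = -2039338/3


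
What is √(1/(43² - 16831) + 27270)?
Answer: √6121033020498/14982 ≈ 165.14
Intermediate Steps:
√(1/(43² - 16831) + 27270) = √(1/(1849 - 16831) + 27270) = √(1/(-14982) + 27270) = √(-1/14982 + 27270) = √(408559139/14982) = √6121033020498/14982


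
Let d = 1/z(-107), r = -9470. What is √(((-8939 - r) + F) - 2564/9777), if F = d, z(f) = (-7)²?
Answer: 4*√155376025338/68439 ≈ 23.038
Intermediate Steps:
z(f) = 49
d = 1/49 ≈ 0.020408
F = 1/49 ≈ 0.020408
√(((-8939 - r) + F) - 2564/9777) = √(((-8939 - 1*(-9470)) + 1/49) - 2564/9777) = √(((-8939 + 9470) + 1/49) - 2564*1/9777) = √((531 + 1/49) - 2564/9777) = √(26020/49 - 2564/9777) = √(254271904/479073) = 4*√155376025338/68439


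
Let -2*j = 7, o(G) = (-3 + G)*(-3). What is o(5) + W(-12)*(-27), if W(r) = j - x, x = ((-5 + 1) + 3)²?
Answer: 231/2 ≈ 115.50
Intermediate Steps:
o(G) = 9 - 3*G
j = -7/2 (j = -½*7 = -7/2 ≈ -3.5000)
x = 1 (x = (-4 + 3)² = (-1)² = 1)
W(r) = -9/2 (W(r) = -7/2 - 1*1 = -7/2 - 1 = -9/2)
o(5) + W(-12)*(-27) = (9 - 3*5) - 9/2*(-27) = (9 - 15) + 243/2 = -6 + 243/2 = 231/2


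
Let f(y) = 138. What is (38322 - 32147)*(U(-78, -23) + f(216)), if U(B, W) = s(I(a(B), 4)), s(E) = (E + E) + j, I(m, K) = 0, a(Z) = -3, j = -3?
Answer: 833625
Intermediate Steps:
s(E) = -3 + 2*E (s(E) = (E + E) - 3 = 2*E - 3 = -3 + 2*E)
U(B, W) = -3 (U(B, W) = -3 + 2*0 = -3 + 0 = -3)
(38322 - 32147)*(U(-78, -23) + f(216)) = (38322 - 32147)*(-3 + 138) = 6175*135 = 833625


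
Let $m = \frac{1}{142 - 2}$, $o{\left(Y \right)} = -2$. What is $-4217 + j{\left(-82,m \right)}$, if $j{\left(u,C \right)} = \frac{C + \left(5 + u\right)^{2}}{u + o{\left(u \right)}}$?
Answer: $- \frac{16807327}{3920} \approx -4287.6$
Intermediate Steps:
$m = \frac{1}{140} \approx 0.0071429$
$j{\left(u,C \right)} = \frac{C + \left(5 + u\right)^{2}}{-2 + u}$ ($j{\left(u,C \right)} = \frac{C + \left(5 + u\right)^{2}}{u - 2} = \frac{C + \left(5 + u\right)^{2}}{-2 + u}$)
$-4217 + j{\left(-82,m \right)} = -4217 + \frac{\frac{1}{140} + \left(5 - 82\right)^{2}}{-2 - 82} = -4217 + \frac{\frac{1}{140} + \left(-77\right)^{2}}{-84} = -4217 - \frac{\frac{1}{140} + 5929}{84} = -4217 - \frac{276687}{3920} = - \frac{16807327}{3920}$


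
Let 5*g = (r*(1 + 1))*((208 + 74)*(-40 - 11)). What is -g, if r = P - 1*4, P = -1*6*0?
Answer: -115056/5 ≈ -23011.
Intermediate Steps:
P = 0 (P = -6*0 = 0)
r = -4 (r = 0 - 1*4 = 0 - 4 = -4)
g = 115056/5 (g = ((-4*(1 + 1))*((208 + 74)*(-40 - 11)))/5 = ((-4*2)*(282*(-51)))/5 = (-8*(-14382))/5 = (⅕)*115056 = 115056/5 ≈ 23011.)
-g = -1*115056/5 = -115056/5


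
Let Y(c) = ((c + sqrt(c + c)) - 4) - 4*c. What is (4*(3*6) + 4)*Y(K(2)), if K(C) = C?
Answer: -608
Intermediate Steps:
Y(c) = -4 - 3*c + sqrt(2)*sqrt(c) (Y(c) = ((c + sqrt(2*c)) - 4) - 4*c = ((c + sqrt(2)*sqrt(c)) - 4) - 4*c = (-4 + c + sqrt(2)*sqrt(c)) - 4*c = -4 - 3*c + sqrt(2)*sqrt(c))
(4*(3*6) + 4)*Y(K(2)) = (4*(3*6) + 4)*(-4 - 3*2 + sqrt(2)*sqrt(2)) = (4*18 + 4)*(-4 - 6 + 2) = (72 + 4)*(-8) = 76*(-8) = -608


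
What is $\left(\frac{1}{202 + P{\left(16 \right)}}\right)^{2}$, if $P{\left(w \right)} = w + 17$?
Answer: $\frac{1}{55225} \approx 1.8108 \cdot 10^{-5}$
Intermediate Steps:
$P{\left(w \right)} = 17 + w$
$\left(\frac{1}{202 + P{\left(16 \right)}}\right)^{2} = \left(\frac{1}{202 + \left(17 + 16\right)}\right)^{2} = \left(\frac{1}{202 + 33}\right)^{2} = \left(\frac{1}{235}\right)^{2} = \frac{1}{55225}$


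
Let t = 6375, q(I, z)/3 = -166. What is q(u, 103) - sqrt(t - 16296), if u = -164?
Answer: -498 - I*sqrt(9921) ≈ -498.0 - 99.604*I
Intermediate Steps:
q(I, z) = -498 (q(I, z) = 3*(-166) = -498)
q(u, 103) - sqrt(t - 16296) = -498 - sqrt(6375 - 16296) = -498 - sqrt(-9921) = -498 - I*sqrt(9921)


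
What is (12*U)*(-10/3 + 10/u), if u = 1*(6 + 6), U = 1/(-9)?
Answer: 10/3 ≈ 3.3333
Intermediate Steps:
U = -1/9 ≈ -0.11111
u = 12 (u = 1*12 = 12)
(12*U)*(-10/3 + 10/u) = (12*(-1/9))*(-10/3 + 10/12) = -4*(-10*1/3 + 10*(1/12))/3 = -4*(-10/3 + 5/6)/3 = -4/3*(-5/2) = 10/3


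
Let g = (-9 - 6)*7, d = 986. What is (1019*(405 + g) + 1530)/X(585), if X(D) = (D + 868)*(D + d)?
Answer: 307230/2282663 ≈ 0.13459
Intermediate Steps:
g = -105 (g = -15*7 = -105)
X(D) = (868 + D)*(986 + D) (X(D) = (D + 868)*(D + 986) = (868 + D)*(986 + D))
(1019*(405 + g) + 1530)/X(585) = (1019*(405 - 105) + 1530)/(855848 + 585² + 1854*585) = (1019*300 + 1530)/(855848 + 342225 + 1084590) = (305700 + 1530)/2282663 = 307230*(1/2282663) = 307230/2282663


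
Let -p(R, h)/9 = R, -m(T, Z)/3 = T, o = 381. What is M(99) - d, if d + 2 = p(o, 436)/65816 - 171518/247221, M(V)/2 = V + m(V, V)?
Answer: -6398676000887/16271097336 ≈ -393.25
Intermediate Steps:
m(T, Z) = -3*T
p(R, h) = -9*R
M(V) = -4*V (M(V) = 2*(V - 3*V) = 2*(-2*V) = -4*V)
d = -44678544169/16271097336 (d = -2 + (-9*381/65816 - 171518/247221) = -2 + (-3429*1/65816 - 171518*1/247221) = -2 + (-3429/65816 - 171518/247221) = -2 - 12136349497/16271097336 = -44678544169/16271097336 ≈ -2.7459)
M(99) - d = -4*99 - 1*(-44678544169/16271097336) = -396 + 44678544169/16271097336 = -6398676000887/16271097336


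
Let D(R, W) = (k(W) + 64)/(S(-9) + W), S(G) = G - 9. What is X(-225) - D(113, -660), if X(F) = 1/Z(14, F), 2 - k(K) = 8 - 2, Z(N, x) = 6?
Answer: 173/678 ≈ 0.25516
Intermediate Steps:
S(G) = -9 + G
k(K) = -4 (k(K) = 2 - (8 - 2) = 2 - 1*6 = 2 - 6 = -4)
D(R, W) = 60/(-18 + W) (D(R, W) = (-4 + 64)/((-9 - 9) + W) = 60/(-18 + W))
X(F) = ⅙ (X(F) = 1/6 = ⅙)
X(-225) - D(113, -660) = ⅙ - 60/(-18 - 660) = ⅙ - 60/(-678) = ⅙ - 60*(-1)/678 = ⅙ - 1*(-10/113) = ⅙ + 10/113 = 173/678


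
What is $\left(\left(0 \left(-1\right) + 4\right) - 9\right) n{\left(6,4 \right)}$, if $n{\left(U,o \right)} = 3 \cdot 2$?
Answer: $-30$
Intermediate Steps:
$n{\left(U,o \right)} = 6$
$\left(\left(0 \left(-1\right) + 4\right) - 9\right) n{\left(6,4 \right)} = \left(\left(0 \left(-1\right) + 4\right) - 9\right) 6 = \left(\left(0 + 4\right) - 9\right) 6 = \left(4 - 9\right) 6 = \left(-5\right) 6 = -30$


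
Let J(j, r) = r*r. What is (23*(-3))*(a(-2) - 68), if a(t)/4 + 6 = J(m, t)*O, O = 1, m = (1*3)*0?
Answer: 5244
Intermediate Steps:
m = 0 (m = 3*0 = 0)
J(j, r) = r²
a(t) = -24 + 4*t² (a(t) = -24 + 4*(t²*1) = -24 + 4*t²)
(23*(-3))*(a(-2) - 68) = (23*(-3))*((-24 + 4*(-2)²) - 68) = -69*((-24 + 4*4) - 68) = -69*((-24 + 16) - 68) = -69*(-8 - 68) = -69*(-76) = 5244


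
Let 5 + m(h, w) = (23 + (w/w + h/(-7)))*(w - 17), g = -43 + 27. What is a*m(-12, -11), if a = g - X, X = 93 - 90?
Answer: 13775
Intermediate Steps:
g = -16
X = 3
m(h, w) = -5 + (-17 + w)*(24 - h/7) (m(h, w) = -5 + (23 + (w/w + h/(-7)))*(w - 17) = -5 + (23 + (1 + h*(-⅐)))*(-17 + w) = -5 + (23 + (1 - h/7))*(-17 + w) = -5 + (24 - h/7)*(-17 + w) = -5 + (-17 + w)*(24 - h/7))
a = -19 (a = -16 - 1*3 = -16 - 3 = -19)
a*m(-12, -11) = -19*(-413 + 24*(-11) + (17/7)*(-12) - ⅐*(-12)*(-11)) = -19*(-413 - 264 - 204/7 - 132/7) = -19*(-725) = 13775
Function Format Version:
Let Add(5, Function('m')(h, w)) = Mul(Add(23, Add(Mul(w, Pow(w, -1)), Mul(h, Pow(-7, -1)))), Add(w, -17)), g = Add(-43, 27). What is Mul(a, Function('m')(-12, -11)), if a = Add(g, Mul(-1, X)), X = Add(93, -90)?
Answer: 13775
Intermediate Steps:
g = -16
X = 3
Function('m')(h, w) = Add(-5, Mul(Add(-17, w), Add(24, Mul(Rational(-1, 7), h)))) (Function('m')(h, w) = Add(-5, Mul(Add(23, Add(Mul(w, Pow(w, -1)), Mul(h, Pow(-7, -1)))), Add(w, -17))) = Add(-5, Mul(Add(23, Add(1, Mul(h, Rational(-1, 7)))), Add(-17, w))) = Add(-5, Mul(Add(23, Add(1, Mul(Rational(-1, 7), h))), Add(-17, w))) = Add(-5, Mul(Add(24, Mul(Rational(-1, 7), h)), Add(-17, w))) = Add(-5, Mul(Add(-17, w), Add(24, Mul(Rational(-1, 7), h)))))
a = -19 (a = Add(-16, Mul(-1, 3)) = Add(-16, -3) = -19)
Mul(a, Function('m')(-12, -11)) = Mul(-19, Add(-413, Mul(24, -11), Mul(Rational(17, 7), -12), Mul(Rational(-1, 7), -12, -11))) = Mul(-19, Add(-413, -264, Rational(-204, 7), Rational(-132, 7))) = Mul(-19, -725) = 13775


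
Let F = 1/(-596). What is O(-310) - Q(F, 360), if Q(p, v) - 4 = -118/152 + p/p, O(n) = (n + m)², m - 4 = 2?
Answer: 7023295/76 ≈ 92412.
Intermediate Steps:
m = 6 (m = 4 + 2 = 6)
F = -1/596 ≈ -0.0016779
O(n) = (6 + n)² (O(n) = (n + 6)² = (6 + n)²)
Q(p, v) = 321/76 (Q(p, v) = 4 + (-118/152 + p/p) = 4 + (-118*1/152 + 1) = 4 + (-59/76 + 1) = 4 + 17/76 = 321/76)
O(-310) - Q(F, 360) = (6 - 310)² - 1*321/76 = (-304)² - 321/76 = 92416 - 321/76 = 7023295/76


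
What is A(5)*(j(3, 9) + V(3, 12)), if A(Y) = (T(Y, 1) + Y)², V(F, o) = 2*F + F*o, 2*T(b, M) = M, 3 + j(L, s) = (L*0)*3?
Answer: 4719/4 ≈ 1179.8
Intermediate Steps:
j(L, s) = -3 (j(L, s) = -3 + (L*0)*3 = -3 + 0*3 = -3 + 0 = -3)
T(b, M) = M/2
A(Y) = (½ + Y)² (A(Y) = ((½)*1 + Y)² = (½ + Y)²)
A(5)*(j(3, 9) + V(3, 12)) = ((1 + 2*5)²/4)*(-3 + 3*(2 + 12)) = ((1 + 10)²/4)*(-3 + 3*14) = ((¼)*11²)*(-3 + 42) = ((¼)*121)*39 = (121/4)*39 = 4719/4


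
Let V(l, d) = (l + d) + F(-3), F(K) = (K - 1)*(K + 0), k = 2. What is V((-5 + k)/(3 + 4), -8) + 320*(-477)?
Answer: -1068455/7 ≈ -1.5264e+5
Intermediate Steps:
F(K) = K*(-1 + K) (F(K) = (-1 + K)*K = K*(-1 + K))
V(l, d) = 12 + d + l (V(l, d) = (l + d) - 3*(-1 - 3) = (d + l) - 3*(-4) = (d + l) + 12 = 12 + d + l)
V((-5 + k)/(3 + 4), -8) + 320*(-477) = (12 - 8 + (-5 + 2)/(3 + 4)) + 320*(-477) = (12 - 8 - 3/7) - 152640 = 25/7 - 152640 = -1068455/7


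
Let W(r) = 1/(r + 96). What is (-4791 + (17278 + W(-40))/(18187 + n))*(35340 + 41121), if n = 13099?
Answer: -91676095493301/250288 ≈ -3.6628e+8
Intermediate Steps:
W(r) = 1/(96 + r)
(-4791 + (17278 + W(-40))/(18187 + n))*(35340 + 41121) = (-4791 + (17278 + 1/(96 - 40))/(18187 + 13099))*(35340 + 41121) = (-4791 + (17278 + 1/56)/31286)*76461 = (-4791 + (17278 + 1/56)*(1/31286))*76461 = (-4791 + (967569/56)*(1/31286))*76461 = (-4791 + 967569/1752016)*76461 = -8392941087/1752016*76461 = -91676095493301/250288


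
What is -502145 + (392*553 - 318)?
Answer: -285687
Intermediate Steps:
-502145 + (392*553 - 318) = -502145 + (216776 - 318) = -502145 + 216458 = -285687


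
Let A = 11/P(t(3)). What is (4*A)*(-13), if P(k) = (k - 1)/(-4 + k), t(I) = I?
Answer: 286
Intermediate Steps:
P(k) = (-1 + k)/(-4 + k)
A = -11/2 (A = 11/(((-1 + 3)/(-4 + 3))) = 11/((2/(-1))) = 11/((-1*2)) = 11/(-2) = 11*(-½) = -11/2 ≈ -5.5000)
(4*A)*(-13) = (4*(-11/2))*(-13) = -22*(-13) = 286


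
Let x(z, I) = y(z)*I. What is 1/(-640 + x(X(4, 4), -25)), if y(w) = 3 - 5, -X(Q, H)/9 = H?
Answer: -1/590 ≈ -0.0016949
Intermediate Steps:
X(Q, H) = -9*H
y(w) = -2
x(z, I) = -2*I
1/(-640 + x(X(4, 4), -25)) = 1/(-640 - 2*(-25)) = 1/(-640 + 50) = 1/(-590) = -1/590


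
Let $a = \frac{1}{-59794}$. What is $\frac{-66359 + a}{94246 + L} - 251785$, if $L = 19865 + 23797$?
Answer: $- \frac{90271345326929}{358524824} \approx -2.5179 \cdot 10^{5}$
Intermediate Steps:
$L = 43662$
$a = - \frac{1}{59794} \approx -1.6724 \cdot 10^{-5}$
$\frac{-66359 + a}{94246 + L} - 251785 = \frac{-66359 - \frac{1}{59794}}{94246 + 43662} - 251785 = - \frac{3967870047}{59794 \cdot 137908} - 251785 = \left(- \frac{3967870047}{59794}\right) \frac{1}{137908} - 251785 = - \frac{172516089}{358524824} - 251785 = - \frac{90271345326929}{358524824}$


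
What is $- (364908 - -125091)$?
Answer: $-489999$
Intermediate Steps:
$- (364908 - -125091) = - (364908 + 125091) = \left(-1\right) 489999 = -489999$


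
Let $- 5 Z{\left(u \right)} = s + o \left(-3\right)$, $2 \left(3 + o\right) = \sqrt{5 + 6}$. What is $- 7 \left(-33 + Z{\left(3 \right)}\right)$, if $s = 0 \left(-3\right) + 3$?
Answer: $\frac{1239}{5} - \frac{21 \sqrt{11}}{10} \approx 240.83$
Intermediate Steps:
$o = -3 + \frac{\sqrt{11}}{2}$ ($o = -3 + \frac{\sqrt{5 + 6}}{2} = -3 + \frac{\sqrt{11}}{2} \approx -1.3417$)
$s = 3$ ($s = 0 + 3 = 3$)
$Z{\left(u \right)} = - \frac{12}{5} + \frac{3 \sqrt{11}}{10}$ ($Z{\left(u \right)} = - \frac{3 + \left(-3 + \frac{\sqrt{11}}{2}\right) \left(-3\right)}{5} = - \frac{3 + \left(9 - \frac{3 \sqrt{11}}{2}\right)}{5} = - \frac{12 - \frac{3 \sqrt{11}}{2}}{5} = - \frac{12}{5} + \frac{3 \sqrt{11}}{10}$)
$- 7 \left(-33 + Z{\left(3 \right)}\right) = - 7 \left(-33 - \left(\frac{12}{5} - \frac{3 \sqrt{11}}{10}\right)\right) = - 7 \left(- \frac{177}{5} + \frac{3 \sqrt{11}}{10}\right) = \frac{1239}{5} - \frac{21 \sqrt{11}}{10}$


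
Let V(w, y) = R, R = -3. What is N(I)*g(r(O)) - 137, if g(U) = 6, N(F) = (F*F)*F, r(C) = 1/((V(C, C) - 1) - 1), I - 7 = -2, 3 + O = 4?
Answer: 613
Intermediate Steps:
O = 1 (O = -3 + 4 = 1)
V(w, y) = -3
I = 5 (I = 7 - 2 = 5)
r(C) = -⅕ (r(C) = 1/((-3 - 1) - 1) = 1/(-4 - 1) = 1/(-5) = -⅕)
N(F) = F³ (N(F) = F²*F = F³)
N(I)*g(r(O)) - 137 = 5³*6 - 137 = 125*6 - 137 = 750 - 137 = 613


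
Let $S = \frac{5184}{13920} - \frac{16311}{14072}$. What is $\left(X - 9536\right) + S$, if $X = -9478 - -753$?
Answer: $- \frac{37262080047}{2040440} \approx -18262.0$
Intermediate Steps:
$S = - \frac{1605207}{2040440}$ ($S = 5184 \cdot \frac{1}{13920} - \frac{16311}{14072} = \frac{54}{145} - \frac{16311}{14072} = - \frac{1605207}{2040440} \approx -0.7867$)
$X = -8725$ ($X = -9478 + 753 = -8725$)
$\left(X - 9536\right) + S = \left(-8725 - 9536\right) - \frac{1605207}{2040440} = -18261 - \frac{1605207}{2040440} = - \frac{37262080047}{2040440}$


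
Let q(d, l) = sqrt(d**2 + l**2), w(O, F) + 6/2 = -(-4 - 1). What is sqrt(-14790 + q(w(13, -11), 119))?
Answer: sqrt(-14790 + sqrt(14165)) ≈ 121.12*I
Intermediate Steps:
w(O, F) = 2 (w(O, F) = -3 - (-4 - 1) = -3 - 1*(-5) = -3 + 5 = 2)
sqrt(-14790 + q(w(13, -11), 119)) = sqrt(-14790 + sqrt(2**2 + 119**2)) = sqrt(-14790 + sqrt(4 + 14161)) = sqrt(-14790 + sqrt(14165))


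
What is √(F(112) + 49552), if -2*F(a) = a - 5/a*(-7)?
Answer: √3167734/8 ≈ 222.48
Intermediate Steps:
F(a) = -35/(2*a) - a/2 (F(a) = -(a - 5/a*(-7))/2 = -(a + 35/a)/2 = -35/(2*a) - a/2)
√(F(112) + 49552) = √((½)*(-35 - 1*112²)/112 + 49552) = √((½)*(1/112)*(-35 - 1*12544) + 49552) = √((½)*(1/112)*(-35 - 12544) + 49552) = √((½)*(1/112)*(-12579) + 49552) = √(-1797/32 + 49552) = √(1583867/32) = √3167734/8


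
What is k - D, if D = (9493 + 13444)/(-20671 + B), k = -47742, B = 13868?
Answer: -324765889/6803 ≈ -47739.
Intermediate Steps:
D = -22937/6803 (D = (9493 + 13444)/(-20671 + 13868) = 22937/(-6803) = 22937*(-1/6803) = -22937/6803 ≈ -3.3716)
k - D = -47742 - 1*(-22937/6803) = -47742 + 22937/6803 = -324765889/6803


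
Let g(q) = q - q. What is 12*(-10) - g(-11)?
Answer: -120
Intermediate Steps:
g(q) = 0
12*(-10) - g(-11) = 12*(-10) - 1*0 = -120 + 0 = -120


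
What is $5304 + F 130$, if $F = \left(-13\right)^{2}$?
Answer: $27274$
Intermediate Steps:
$F = 169$
$5304 + F 130 = 5304 + 169 \cdot 130 = 5304 + 21970 = 27274$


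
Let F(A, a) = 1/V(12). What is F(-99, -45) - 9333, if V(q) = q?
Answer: -111995/12 ≈ -9332.9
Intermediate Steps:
F(A, a) = 1/12
F(-99, -45) - 9333 = 1/12 - 9333 = -111995/12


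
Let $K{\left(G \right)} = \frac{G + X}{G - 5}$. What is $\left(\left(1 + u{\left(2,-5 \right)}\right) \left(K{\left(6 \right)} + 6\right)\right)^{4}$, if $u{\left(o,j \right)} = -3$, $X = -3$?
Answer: $104976$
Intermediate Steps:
$K{\left(G \right)} = \frac{-3 + G}{-5 + G}$ ($K{\left(G \right)} = \frac{G - 3}{G - 5} = \frac{-3 + G}{-5 + G}$)
$\left(\left(1 + u{\left(2,-5 \right)}\right) \left(K{\left(6 \right)} + 6\right)\right)^{4} = \left(\left(1 - 3\right) \left(\frac{-3 + 6}{-5 + 6} + 6\right)\right)^{4} = \left(- 2 \left(1^{-1} \cdot 3 + 6\right)\right)^{4} = \left(- 2 \left(1 \cdot 3 + 6\right)\right)^{4} = \left(- 2 \left(3 + 6\right)\right)^{4} = \left(\left(-2\right) 9\right)^{4} = \left(-18\right)^{4} = 104976$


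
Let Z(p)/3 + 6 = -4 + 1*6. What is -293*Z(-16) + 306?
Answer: 3822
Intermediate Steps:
Z(p) = -12 (Z(p) = -18 + 3*(-4 + 1*6) = -18 + 3*(-4 + 6) = -18 + 3*2 = -18 + 6 = -12)
-293*Z(-16) + 306 = -293*(-12) + 306 = 3516 + 306 = 3822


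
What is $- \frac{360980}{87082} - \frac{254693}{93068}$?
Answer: $- \frac{27887431233}{4052273788} \approx -6.8819$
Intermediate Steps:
$- \frac{360980}{87082} - \frac{254693}{93068} = \left(-360980\right) \frac{1}{87082} - \frac{254693}{93068} = - \frac{180490}{43541} - \frac{254693}{93068} = - \frac{27887431233}{4052273788}$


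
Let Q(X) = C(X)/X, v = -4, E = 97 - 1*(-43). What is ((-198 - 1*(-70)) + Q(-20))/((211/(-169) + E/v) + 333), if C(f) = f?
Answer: -21463/50151 ≈ -0.42797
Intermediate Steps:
E = 140 (E = 97 + 43 = 140)
Q(X) = 1 (Q(X) = X/X = 1)
((-198 - 1*(-70)) + Q(-20))/((211/(-169) + E/v) + 333) = ((-198 - 1*(-70)) + 1)/((211/(-169) + 140/(-4)) + 333) = ((-198 + 70) + 1)/((211*(-1/169) + 140*(-¼)) + 333) = (-128 + 1)/((-211/169 - 35) + 333) = -127/(-6126/169 + 333) = -127/50151/169 = -127*169/50151 = -21463/50151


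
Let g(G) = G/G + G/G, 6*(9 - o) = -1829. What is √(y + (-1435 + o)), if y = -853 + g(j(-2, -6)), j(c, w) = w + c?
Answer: I*√70998/6 ≈ 44.409*I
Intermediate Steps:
o = 1883/6 (o = 9 - ⅙*(-1829) = 9 + 1829/6 = 1883/6 ≈ 313.83)
j(c, w) = c + w
g(G) = 2 (g(G) = 1 + 1 = 2)
y = -851 (y = -853 + 2 = -851)
√(y + (-1435 + o)) = √(-851 + (-1435 + 1883/6)) = √(-851 - 6727/6) = √(-11833/6) = I*√70998/6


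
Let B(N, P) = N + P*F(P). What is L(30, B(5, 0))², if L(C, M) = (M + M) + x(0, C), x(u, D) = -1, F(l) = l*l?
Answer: 81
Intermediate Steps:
F(l) = l²
B(N, P) = N + P³ (B(N, P) = N + P*P² = N + P³)
L(C, M) = -1 + 2*M (L(C, M) = (M + M) - 1 = 2*M - 1 = -1 + 2*M)
L(30, B(5, 0))² = (-1 + 2*(5 + 0³))² = (-1 + 2*(5 + 0))² = (-1 + 2*5)² = (-1 + 10)² = 9² = 81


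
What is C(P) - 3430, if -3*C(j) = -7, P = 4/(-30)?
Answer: -10283/3 ≈ -3427.7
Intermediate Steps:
P = -2/15 (P = 4*(-1/30) = -2/15 ≈ -0.13333)
C(j) = 7/3 (C(j) = -⅓*(-7) = 7/3)
C(P) - 3430 = 7/3 - 3430 = -10283/3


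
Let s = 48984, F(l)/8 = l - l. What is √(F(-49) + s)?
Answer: 2*√12246 ≈ 221.32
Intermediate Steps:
F(l) = 0 (F(l) = 8*(l - l) = 8*0 = 0)
√(F(-49) + s) = √(0 + 48984) = √48984 = 2*√12246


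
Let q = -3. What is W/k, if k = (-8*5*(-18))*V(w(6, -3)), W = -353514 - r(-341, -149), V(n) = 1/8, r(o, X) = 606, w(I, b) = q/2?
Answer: -11804/3 ≈ -3934.7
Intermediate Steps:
w(I, b) = -3/2
V(n) = ⅛
W = -354120 (W = -353514 - 1*606 = -353514 - 606 = -354120)
k = 90 (k = (-8*5*(-18))*(⅛) = -40*(-18)*(⅛) = 720*(⅛) = 90)
W/k = -354120/90 = -354120*1/90 = -11804/3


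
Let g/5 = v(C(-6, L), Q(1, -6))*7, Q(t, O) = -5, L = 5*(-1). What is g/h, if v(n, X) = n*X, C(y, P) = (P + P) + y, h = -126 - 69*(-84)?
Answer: 40/81 ≈ 0.49383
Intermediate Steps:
L = -5
h = 5670 (h = -126 + 5796 = 5670)
C(y, P) = y + 2*P (C(y, P) = 2*P + y = y + 2*P)
v(n, X) = X*n
g = 2800 (g = 5*(-5*(-6 + 2*(-5))*7) = 5*(-5*(-6 - 10)*7) = 5*(-5*(-16)*7) = 5*(80*7) = 5*560 = 2800)
g/h = 2800/5670 = 2800*(1/5670) = 40/81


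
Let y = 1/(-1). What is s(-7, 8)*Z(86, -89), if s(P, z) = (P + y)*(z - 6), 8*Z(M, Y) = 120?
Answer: -240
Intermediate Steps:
y = -1
Z(M, Y) = 15 (Z(M, Y) = (1/8)*120 = 15)
s(P, z) = (-1 + P)*(-6 + z) (s(P, z) = (P - 1)*(z - 6) = (-1 + P)*(-6 + z))
s(-7, 8)*Z(86, -89) = (6 - 1*8 - 6*(-7) - 7*8)*15 = (6 - 8 + 42 - 56)*15 = -16*15 = -240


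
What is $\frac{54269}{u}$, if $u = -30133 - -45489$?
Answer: $\frac{54269}{15356} \approx 3.5341$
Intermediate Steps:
$u = 15356$ ($u = -30133 + 45489 = 15356$)
$\frac{54269}{u} = \frac{54269}{15356}$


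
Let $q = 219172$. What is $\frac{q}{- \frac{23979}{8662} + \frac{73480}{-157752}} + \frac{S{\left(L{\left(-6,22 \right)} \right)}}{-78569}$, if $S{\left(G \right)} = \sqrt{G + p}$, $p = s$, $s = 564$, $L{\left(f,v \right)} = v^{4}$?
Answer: $- \frac{37435887810216}{552402371} - \frac{2 \sqrt{58705}}{78569} \approx -67769.0$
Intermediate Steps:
$p = 564$
$S{\left(G \right)} = \sqrt{564 + G}$ ($S{\left(G \right)} = \sqrt{G + 564} = \sqrt{564 + G}$)
$\frac{q}{- \frac{23979}{8662} + \frac{73480}{-157752}} + \frac{S{\left(L{\left(-6,22 \right)} \right)}}{-78569} = \frac{219172}{- \frac{23979}{8662} + \frac{73480}{-157752}} + \frac{\sqrt{564 + 22^{4}}}{-78569} = \frac{219172}{\left(-23979\right) \frac{1}{8662} + 73480 \left(- \frac{1}{157752}\right)} + \sqrt{564 + 234256} \left(- \frac{1}{78569}\right) = \frac{219172}{- \frac{23979}{8662} - \frac{9185}{19719}} + \sqrt{234820} \left(- \frac{1}{78569}\right) = \frac{219172}{- \frac{552402371}{170805978}} + 2 \sqrt{58705} \left(- \frac{1}{78569}\right) = 219172 \left(- \frac{170805978}{552402371}\right) - \frac{2 \sqrt{58705}}{78569} = - \frac{37435887810216}{552402371} - \frac{2 \sqrt{58705}}{78569}$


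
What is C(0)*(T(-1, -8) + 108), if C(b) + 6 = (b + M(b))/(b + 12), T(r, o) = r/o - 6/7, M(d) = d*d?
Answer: -18021/28 ≈ -643.61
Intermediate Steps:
M(d) = d²
T(r, o) = -6/7 + r/o (T(r, o) = r/o - 6*⅐ = r/o - 6/7 = -6/7 + r/o)
C(b) = -6 + (b + b²)/(12 + b) (C(b) = -6 + (b + b²)/(b + 12) = -6 + (b + b²)/(12 + b))
C(0)*(T(-1, -8) + 108) = ((-72 + 0² - 5*0)/(12 + 0))*((-6/7 - 1/(-8)) + 108) = ((-72 + 0 + 0)/12)*((-6/7 - 1*(-⅛)) + 108) = ((1/12)*(-72))*((-6/7 + ⅛) + 108) = -6*(-41/56 + 108) = -6*6007/56 = -18021/28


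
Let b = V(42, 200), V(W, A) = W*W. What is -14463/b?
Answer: -1607/196 ≈ -8.1990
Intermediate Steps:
V(W, A) = W**2
b = 1764 (b = 42**2 = 1764)
-14463/b = -14463/1764 = -14463*1/1764 = -1607/196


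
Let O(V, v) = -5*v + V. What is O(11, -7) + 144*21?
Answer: 3070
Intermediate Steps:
O(V, v) = V - 5*v
O(11, -7) + 144*21 = (11 - 5*(-7)) + 144*21 = (11 + 35) + 3024 = 46 + 3024 = 3070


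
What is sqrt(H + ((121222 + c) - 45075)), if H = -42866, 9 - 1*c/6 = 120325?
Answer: I*sqrt(688615) ≈ 829.83*I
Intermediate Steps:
c = -721896 (c = 54 - 6*120325 = 54 - 721950 = -721896)
sqrt(H + ((121222 + c) - 45075)) = sqrt(-42866 + ((121222 - 721896) - 45075)) = sqrt(-42866 + (-600674 - 45075)) = sqrt(-42866 - 645749) = sqrt(-688615) = I*sqrt(688615)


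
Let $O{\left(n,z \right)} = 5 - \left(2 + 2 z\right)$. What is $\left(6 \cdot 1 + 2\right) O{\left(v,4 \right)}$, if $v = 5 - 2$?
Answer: $-40$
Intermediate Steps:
$v = 3$ ($v = 5 - 2 = 3$)
$O{\left(n,z \right)} = 3 - 2 z$ ($O{\left(n,z \right)} = 5 - \left(2 + 2 z\right) = 3 - 2 z$)
$\left(6 \cdot 1 + 2\right) O{\left(v,4 \right)} = \left(6 \cdot 1 + 2\right) \left(3 - 8\right) = \left(6 + 2\right) \left(3 - 8\right) = 8 \left(-5\right) = -40$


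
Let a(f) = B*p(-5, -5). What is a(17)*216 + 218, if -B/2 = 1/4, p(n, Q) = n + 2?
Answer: 542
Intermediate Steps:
p(n, Q) = 2 + n
B = -1/2 (B = -2/4 = -2*1/4 = -1/2 ≈ -0.50000)
a(f) = 3/2 (a(f) = -(2 - 5)/2 = -1/2*(-3) = 3/2)
a(17)*216 + 218 = (3/2)*216 + 218 = 324 + 218 = 542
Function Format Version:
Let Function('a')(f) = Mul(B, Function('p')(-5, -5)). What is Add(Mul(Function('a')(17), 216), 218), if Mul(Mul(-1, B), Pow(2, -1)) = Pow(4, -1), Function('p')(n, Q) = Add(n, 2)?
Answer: 542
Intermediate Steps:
Function('p')(n, Q) = Add(2, n)
B = Rational(-1, 2) (B = Mul(-2, Pow(4, -1)) = Mul(-2, Rational(1, 4)) = Rational(-1, 2) ≈ -0.50000)
Function('a')(f) = Rational(3, 2) (Function('a')(f) = Mul(Rational(-1, 2), Add(2, -5)) = Mul(Rational(-1, 2), -3) = Rational(3, 2))
Add(Mul(Function('a')(17), 216), 218) = Add(Mul(Rational(3, 2), 216), 218) = Add(324, 218) = 542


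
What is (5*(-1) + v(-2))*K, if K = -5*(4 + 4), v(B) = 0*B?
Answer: 200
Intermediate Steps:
v(B) = 0
K = -40 (K = -5*8 = -40)
(5*(-1) + v(-2))*K = (5*(-1) + 0)*(-40) = (-5 + 0)*(-40) = -5*(-40) = 200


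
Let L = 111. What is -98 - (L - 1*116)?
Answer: -93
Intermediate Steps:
-98 - (L - 1*116) = -98 - (111 - 1*116) = -98 - (111 - 116) = -98 - 1*(-5) = -98 + 5 = -93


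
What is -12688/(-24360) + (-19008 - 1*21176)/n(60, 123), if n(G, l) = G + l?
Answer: -13563338/61915 ≈ -219.06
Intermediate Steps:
-12688/(-24360) + (-19008 - 1*21176)/n(60, 123) = -12688/(-24360) + (-19008 - 1*21176)/(60 + 123) = -12688*(-1/24360) + (-19008 - 21176)/183 = 1586/3045 - 40184*1/183 = 1586/3045 - 40184/183 = -13563338/61915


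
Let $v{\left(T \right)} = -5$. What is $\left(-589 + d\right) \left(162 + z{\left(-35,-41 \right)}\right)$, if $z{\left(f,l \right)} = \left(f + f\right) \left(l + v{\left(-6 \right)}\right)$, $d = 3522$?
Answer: $9919406$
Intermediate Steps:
$z{\left(f,l \right)} = 2 f \left(-5 + l\right)$ ($z{\left(f,l \right)} = \left(f + f\right) \left(l - 5\right) = 2 f \left(-5 + l\right)$)
$\left(-589 + d\right) \left(162 + z{\left(-35,-41 \right)}\right) = \left(-589 + 3522\right) \left(162 + 2 \left(-35\right) \left(-5 - 41\right)\right) = 2933 \left(162 + 2 \left(-35\right) \left(-46\right)\right) = 2933 \left(162 + 3220\right) = 2933 \cdot 3382 = 9919406$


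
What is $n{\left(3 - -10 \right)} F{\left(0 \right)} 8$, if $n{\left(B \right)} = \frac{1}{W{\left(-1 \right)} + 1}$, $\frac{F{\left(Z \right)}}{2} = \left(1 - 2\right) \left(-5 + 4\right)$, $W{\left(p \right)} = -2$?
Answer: $-16$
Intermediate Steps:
$F{\left(Z \right)} = 2$ ($F{\left(Z \right)} = 2 \left(1 - 2\right) \left(-5 + 4\right) = 2 \left(\left(-1\right) \left(-1\right)\right) = 2 \cdot 1 = 2$)
$n{\left(B \right)} = -1$ ($n{\left(B \right)} = \frac{1}{-2 + 1} = \frac{1}{-1} = -1$)
$n{\left(3 - -10 \right)} F{\left(0 \right)} 8 = \left(-1\right) 2 \cdot 8 = \left(-2\right) 8 = -16$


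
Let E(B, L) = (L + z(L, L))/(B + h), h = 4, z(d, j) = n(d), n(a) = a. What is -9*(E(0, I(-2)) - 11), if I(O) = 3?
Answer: 171/2 ≈ 85.500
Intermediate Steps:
z(d, j) = d
E(B, L) = 2*L/(4 + B) (E(B, L) = (L + L)/(B + 4) = (2*L)/(4 + B) = 2*L/(4 + B))
-9*(E(0, I(-2)) - 11) = -9*(2*3/(4 + 0) - 11) = -9*(2*3/4 - 11) = -9*(2*3*(1/4) - 11) = -9*(3/2 - 11) = -9*(-19/2) = 171/2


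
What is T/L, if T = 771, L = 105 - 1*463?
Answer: -771/358 ≈ -2.1536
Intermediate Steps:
L = -358 (L = 105 - 463 = -358)
T/L = 771/(-358) = 771*(-1/358) = -771/358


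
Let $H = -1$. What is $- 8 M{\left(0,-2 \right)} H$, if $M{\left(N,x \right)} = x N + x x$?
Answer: $32$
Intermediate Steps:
$M{\left(N,x \right)} = x^{2} + N x$ ($M{\left(N,x \right)} = N x + x^{2} = x^{2} + N x$)
$- 8 M{\left(0,-2 \right)} H = - 8 \left(- 2 \left(0 - 2\right)\right) \left(-1\right) = - 8 \left(\left(-2\right) \left(-2\right)\right) \left(-1\right) = \left(-8\right) 4 \left(-1\right) = \left(-32\right) \left(-1\right) = 32$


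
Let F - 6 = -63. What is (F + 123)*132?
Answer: 8712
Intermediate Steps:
F = -57 (F = 6 - 63 = -57)
(F + 123)*132 = (-57 + 123)*132 = 66*132 = 8712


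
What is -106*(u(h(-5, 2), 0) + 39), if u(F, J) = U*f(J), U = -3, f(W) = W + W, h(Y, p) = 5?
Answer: -4134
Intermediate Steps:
f(W) = 2*W
u(F, J) = -6*J
-106*(u(h(-5, 2), 0) + 39) = -106*(-6*0 + 39) = -106*(0 + 39) = -106*39 = -4134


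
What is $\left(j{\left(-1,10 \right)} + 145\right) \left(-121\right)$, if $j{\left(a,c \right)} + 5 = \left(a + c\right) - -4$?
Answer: $-18513$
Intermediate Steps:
$j{\left(a,c \right)} = -1 + a + c$ ($j{\left(a,c \right)} = -5 - \left(-4 - a - c\right) = -5 + \left(\left(a + c\right) + 4\right) = -5 + \left(4 + a + c\right) = -1 + a + c$)
$\left(j{\left(-1,10 \right)} + 145\right) \left(-121\right) = \left(\left(-1 - 1 + 10\right) + 145\right) \left(-121\right) = \left(8 + 145\right) \left(-121\right) = 153 \left(-121\right) = -18513$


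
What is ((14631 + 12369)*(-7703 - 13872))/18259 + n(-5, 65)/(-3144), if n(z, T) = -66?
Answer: -305242899151/9567716 ≈ -31903.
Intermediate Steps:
((14631 + 12369)*(-7703 - 13872))/18259 + n(-5, 65)/(-3144) = ((14631 + 12369)*(-7703 - 13872))/18259 - 66/(-3144) = (27000*(-21575))*(1/18259) - 66*(-1/3144) = -582525000*1/18259 + 11/524 = -582525000/18259 + 11/524 = -305242899151/9567716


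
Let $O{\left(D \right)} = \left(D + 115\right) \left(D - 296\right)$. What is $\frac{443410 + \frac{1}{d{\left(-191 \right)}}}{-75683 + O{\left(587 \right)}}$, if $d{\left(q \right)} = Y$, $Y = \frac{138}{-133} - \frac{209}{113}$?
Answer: $\frac{19239988281}{5580039209} \approx 3.448$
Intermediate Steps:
$Y = - \frac{43391}{15029}$ ($Y = 138 \left(- \frac{1}{133}\right) - \frac{209}{113} = - \frac{138}{133} - \frac{209}{113} = - \frac{43391}{15029} \approx -2.8871$)
$d{\left(q \right)} = - \frac{43391}{15029}$
$O{\left(D \right)} = \left(-296 + D\right) \left(115 + D\right)$ ($O{\left(D \right)} = \left(115 + D\right) \left(-296 + D\right) = \left(-296 + D\right) \left(115 + D\right)$)
$\frac{443410 + \frac{1}{d{\left(-191 \right)}}}{-75683 + O{\left(587 \right)}} = \frac{443410 + \frac{1}{- \frac{43391}{15029}}}{-75683 - \left(140287 - 344569\right)} = \frac{443410 - \frac{15029}{43391}}{-75683 - -204282} = \frac{19239988281}{43391 \left(-75683 + 204282\right)} = \frac{19239988281}{43391 \cdot 128599} = \frac{19239988281}{43391} \cdot \frac{1}{128599} = \frac{19239988281}{5580039209}$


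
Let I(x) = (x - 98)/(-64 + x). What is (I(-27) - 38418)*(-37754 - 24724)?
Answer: 16801357878/7 ≈ 2.4002e+9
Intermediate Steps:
I(x) = (-98 + x)/(-64 + x)
(I(-27) - 38418)*(-37754 - 24724) = ((-98 - 27)/(-64 - 27) - 38418)*(-37754 - 24724) = (-125/(-91) - 38418)*(-62478) = (-1/91*(-125) - 38418)*(-62478) = (125/91 - 38418)*(-62478) = -3495913/91*(-62478) = 16801357878/7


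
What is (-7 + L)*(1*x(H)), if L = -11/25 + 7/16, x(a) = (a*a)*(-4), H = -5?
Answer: 2801/4 ≈ 700.25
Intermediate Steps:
x(a) = -4*a² (x(a) = a²*(-4) = -4*a²)
L = -1/400 (L = -11*1/25 + 7*(1/16) = -11/25 + 7/16 = -1/400 ≈ -0.0025000)
(-7 + L)*(1*x(H)) = (-7 - 1/400)*(1*(-4*(-5)²)) = -2801*(-4*25)/400 = -2801*(-100)/400 = -2801/400*(-100) = 2801/4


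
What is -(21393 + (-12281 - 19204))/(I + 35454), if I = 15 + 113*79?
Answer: 2523/11099 ≈ 0.22732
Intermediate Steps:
I = 8942 (I = 15 + 8927 = 8942)
-(21393 + (-12281 - 19204))/(I + 35454) = -(21393 + (-12281 - 19204))/(8942 + 35454) = -(21393 - 31485)/44396 = -(-10092)/44396 = -1*(-2523/11099) = 2523/11099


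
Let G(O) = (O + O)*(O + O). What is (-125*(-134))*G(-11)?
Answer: 8107000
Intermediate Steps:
G(O) = 4*O² (G(O) = (2*O)*(2*O) = 4*O²)
(-125*(-134))*G(-11) = (-125*(-134))*(4*(-11)²) = 16750*(4*121) = 16750*484 = 8107000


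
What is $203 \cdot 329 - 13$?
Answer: $66774$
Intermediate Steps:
$203 \cdot 329 - 13 = 66787 - 13 = 66774$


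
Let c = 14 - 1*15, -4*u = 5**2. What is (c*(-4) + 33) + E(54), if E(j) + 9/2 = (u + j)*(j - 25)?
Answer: 5669/4 ≈ 1417.3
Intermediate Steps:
u = -25/4 (u = -1/4*5**2 = -1/4*25 = -25/4 ≈ -6.2500)
c = -1 (c = 14 - 15 = -1)
E(j) = -9/2 + (-25 + j)*(-25/4 + j) (E(j) = -9/2 + (-25/4 + j)*(j - 25) = -9/2 + (-25/4 + j)*(-25 + j) = -9/2 + (-25 + j)*(-25/4 + j))
(c*(-4) + 33) + E(54) = (-1*(-4) + 33) + (607/4 + 54**2 - 125/4*54) = (4 + 33) + (607/4 + 2916 - 3375/2) = 37 + 5521/4 = 5669/4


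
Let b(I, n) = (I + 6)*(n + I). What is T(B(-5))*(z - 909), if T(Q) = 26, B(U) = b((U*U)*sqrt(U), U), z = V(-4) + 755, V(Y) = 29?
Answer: -3250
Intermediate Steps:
b(I, n) = (6 + I)*(I + n)
z = 784 (z = 29 + 755 = 784)
B(U) = U**5 + U**(7/2) + 6*U + 6*U**(5/2) (B(U) = ((U*U)*sqrt(U))**2 + 6*((U*U)*sqrt(U)) + 6*U + ((U*U)*sqrt(U))*U = (U**2*sqrt(U))**2 + 6*(U**2*sqrt(U)) + 6*U + (U**2*sqrt(U))*U = (U**(5/2))**2 + 6*U**(5/2) + 6*U + U**(5/2)*U = U**5 + 6*U**(5/2) + 6*U + U**(7/2) = U**5 + U**(7/2) + 6*U + 6*U**(5/2))
T(B(-5))*(z - 909) = 26*(784 - 909) = 26*(-125) = -3250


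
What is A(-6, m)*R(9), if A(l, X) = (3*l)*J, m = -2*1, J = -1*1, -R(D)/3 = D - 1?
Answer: -432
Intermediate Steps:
R(D) = 3 - 3*D (R(D) = -3*(D - 1) = -3*(-1 + D) = 3 - 3*D)
J = -1
m = -2
A(l, X) = -3*l (A(l, X) = (3*l)*(-1) = -3*l)
A(-6, m)*R(9) = (-3*(-6))*(3 - 3*9) = 18*(3 - 27) = 18*(-24) = -432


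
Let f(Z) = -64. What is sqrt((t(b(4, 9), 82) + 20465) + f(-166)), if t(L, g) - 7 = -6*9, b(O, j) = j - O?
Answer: sqrt(20354) ≈ 142.67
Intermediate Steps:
t(L, g) = -47 (t(L, g) = 7 - 6*9 = 7 - 54 = -47)
sqrt((t(b(4, 9), 82) + 20465) + f(-166)) = sqrt((-47 + 20465) - 64) = sqrt(20418 - 64) = sqrt(20354)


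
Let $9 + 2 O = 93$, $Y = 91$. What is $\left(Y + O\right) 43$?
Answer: $5719$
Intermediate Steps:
$O = 42$ ($O = - \frac{9}{2} + \frac{1}{2} \cdot 93 = - \frac{9}{2} + \frac{93}{2} = 42$)
$\left(Y + O\right) 43 = \left(91 + 42\right) 43 = 133 \cdot 43 = 5719$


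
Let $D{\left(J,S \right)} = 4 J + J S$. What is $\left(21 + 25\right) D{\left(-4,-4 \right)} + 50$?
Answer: $50$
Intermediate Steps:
$\left(21 + 25\right) D{\left(-4,-4 \right)} + 50 = \left(21 + 25\right) \left(- 4 \left(4 - 4\right)\right) + 50 = 46 \left(\left(-4\right) 0\right) + 50 = 46 \cdot 0 + 50 = 0 + 50 = 50$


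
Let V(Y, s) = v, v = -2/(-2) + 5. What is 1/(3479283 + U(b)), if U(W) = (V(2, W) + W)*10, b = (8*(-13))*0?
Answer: 1/3479343 ≈ 2.8741e-7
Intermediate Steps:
v = 6 (v = -½*(-2) + 5 = 1 + 5 = 6)
V(Y, s) = 6
b = 0 (b = -104*0 = 0)
U(W) = 60 + 10*W (U(W) = (6 + W)*10 = 60 + 10*W)
1/(3479283 + U(b)) = 1/(3479283 + (60 + 10*0)) = 1/(3479283 + (60 + 0)) = 1/(3479283 + 60) = 1/3479343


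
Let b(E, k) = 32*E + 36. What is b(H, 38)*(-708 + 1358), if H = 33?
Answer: 709800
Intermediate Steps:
b(E, k) = 36 + 32*E
b(H, 38)*(-708 + 1358) = (36 + 32*33)*(-708 + 1358) = (36 + 1056)*650 = 1092*650 = 709800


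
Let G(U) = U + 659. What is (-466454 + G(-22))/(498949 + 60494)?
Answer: -465817/559443 ≈ -0.83264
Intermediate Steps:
G(U) = 659 + U
(-466454 + G(-22))/(498949 + 60494) = (-466454 + (659 - 22))/(498949 + 60494) = (-466454 + 637)/559443 = -465817*1/559443 = -465817/559443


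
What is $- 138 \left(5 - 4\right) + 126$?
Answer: $-12$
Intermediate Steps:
$- 138 \left(5 - 4\right) + 126 = \left(-138\right) 1 + 126 = -138 + 126 = -12$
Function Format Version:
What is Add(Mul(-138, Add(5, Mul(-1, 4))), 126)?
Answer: -12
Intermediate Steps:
Add(Mul(-138, Add(5, Mul(-1, 4))), 126) = Add(Mul(-138, Add(5, -4)), 126) = Add(Mul(-138, 1), 126) = Add(-138, 126) = -12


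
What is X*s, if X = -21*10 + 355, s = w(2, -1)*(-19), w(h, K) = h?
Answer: -5510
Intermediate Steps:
s = -38 (s = 2*(-19) = -38)
X = 145 (X = -210 + 355 = 145)
X*s = 145*(-38) = -5510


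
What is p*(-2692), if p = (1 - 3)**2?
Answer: -10768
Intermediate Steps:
p = 4 (p = (-2)**2 = 4)
p*(-2692) = 4*(-2692) = -10768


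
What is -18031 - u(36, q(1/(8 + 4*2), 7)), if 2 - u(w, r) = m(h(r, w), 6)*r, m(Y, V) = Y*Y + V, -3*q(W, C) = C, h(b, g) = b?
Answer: -487612/27 ≈ -18060.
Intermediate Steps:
q(W, C) = -C/3
m(Y, V) = V + Y² (m(Y, V) = Y² + V = V + Y²)
u(w, r) = 2 - r*(6 + r²) (u(w, r) = 2 - (6 + r²)*r = 2 - r*(6 + r²))
-18031 - u(36, q(1/(8 + 4*2), 7)) = -18031 - (2 - (-⅓*7)*(6 + (-⅓*7)²)) = -18031 - (2 - 1*(-7/3)*(6 + (-7/3)²)) = -18031 - (2 - 1*(-7/3)*(6 + 49/9)) = -18031 - (2 - 1*(-7/3)*103/9) = -18031 - (2 + 721/27) = -18031 - 1*775/27 = -18031 - 775/27 = -487612/27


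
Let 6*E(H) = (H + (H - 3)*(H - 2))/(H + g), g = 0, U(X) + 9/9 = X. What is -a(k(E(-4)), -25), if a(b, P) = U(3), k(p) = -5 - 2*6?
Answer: -2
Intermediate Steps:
U(X) = -1 + X
E(H) = (H + (-3 + H)*(-2 + H))/(6*H) (E(H) = ((H + (H - 3)*(H - 2))/(H + 0))/6 = ((H + (-3 + H)*(-2 + H))/H)/6 = (H + (-3 + H)*(-2 + H))/(6*H))
k(p) = -17 (k(p) = -5 - 12 = -17)
a(b, P) = 2 (a(b, P) = -1 + 3 = 2)
-a(k(E(-4)), -25) = -1*2 = -2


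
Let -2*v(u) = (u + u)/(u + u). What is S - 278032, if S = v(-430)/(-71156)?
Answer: -39567289983/142312 ≈ -2.7803e+5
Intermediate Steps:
v(u) = -1/2 (v(u) = -(u + u)/(2*(u + u)) = -2*u/(2*(2*u)) = -2*u*1/(2*u)/2 = -1/2*1 = -1/2)
S = 1/142312 (S = -1/2/(-71156) = -1/2*(-1/71156) = 1/142312 ≈ 7.0268e-6)
S - 278032 = 1/142312 - 278032 = -39567289983/142312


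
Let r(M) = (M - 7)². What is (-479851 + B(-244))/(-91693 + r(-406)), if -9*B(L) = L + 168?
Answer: -4318583/709884 ≈ -6.0835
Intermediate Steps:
r(M) = (-7 + M)²
B(L) = -56/3 - L/9 (B(L) = -(L + 168)/9 = -(168 + L)/9 = -56/3 - L/9)
(-479851 + B(-244))/(-91693 + r(-406)) = (-479851 + (-56/3 - ⅑*(-244)))/(-91693 + (-7 - 406)²) = (-479851 + (-56/3 + 244/9))/(-91693 + (-413)²) = (-479851 + 76/9)/(-91693 + 170569) = -4318583/9/78876 = -4318583/9*1/78876 = -4318583/709884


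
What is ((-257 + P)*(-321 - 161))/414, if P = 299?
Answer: -3374/69 ≈ -48.899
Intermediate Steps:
((-257 + P)*(-321 - 161))/414 = ((-257 + 299)*(-321 - 161))/414 = (42*(-482))*(1/414) = -20244*1/414 = -3374/69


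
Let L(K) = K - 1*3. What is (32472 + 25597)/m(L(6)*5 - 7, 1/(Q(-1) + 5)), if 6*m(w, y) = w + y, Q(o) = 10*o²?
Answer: 475110/11 ≈ 43192.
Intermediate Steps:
L(K) = -3 + K (L(K) = K - 3 = -3 + K)
m(w, y) = w/6 + y/6 (m(w, y) = (w + y)/6 = w/6 + y/6)
(32472 + 25597)/m(L(6)*5 - 7, 1/(Q(-1) + 5)) = (32472 + 25597)/(((-3 + 6)*5 - 7)/6 + 1/(6*(10*(-1)² + 5))) = 58069/((3*5 - 7)/6 + 1/(6*(10*1 + 5))) = 58069/((15 - 7)/6 + 1/(6*(10 + 5))) = 58069/((⅙)*8 + (⅙)/15) = 58069/(4/3 + (⅙)*(1/15)) = 58069/(4/3 + 1/90) = 58069/(121/90) = 58069*(90/121) = 475110/11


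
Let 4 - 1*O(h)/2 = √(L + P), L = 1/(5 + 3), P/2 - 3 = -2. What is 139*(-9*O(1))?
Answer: -10008 + 1251*√34/2 ≈ -6360.7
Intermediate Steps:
P = 2 (P = 6 + 2*(-2) = 6 - 4 = 2)
L = ⅛ (L = 1/8 = ⅛ ≈ 0.12500)
O(h) = 8 - √34/2 (O(h) = 8 - 2*√(⅛ + 2) = 8 - √34/2)
139*(-9*O(1)) = 139*(-9*(8 - √34/2)) = 139*(-72 + 9*√34/2) = -10008 + 1251*√34/2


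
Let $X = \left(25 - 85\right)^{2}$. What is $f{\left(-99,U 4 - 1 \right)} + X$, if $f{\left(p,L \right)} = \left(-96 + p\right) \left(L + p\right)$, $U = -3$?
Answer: $25440$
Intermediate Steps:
$X = 3600$ ($X = \left(-60\right)^{2} = 3600$)
$f{\left(-99,U 4 - 1 \right)} + X = \left(\left(-99\right)^{2} - 96 \left(\left(-3\right) 4 - 1\right) - -9504 + \left(\left(-3\right) 4 - 1\right) \left(-99\right)\right) + 3600 = \left(9801 - 96 \left(-12 - 1\right) + 9504 + \left(-12 - 1\right) \left(-99\right)\right) + 3600 = \left(9801 - -1248 + 9504 - -1287\right) + 3600 = \left(9801 + 1248 + 9504 + 1287\right) + 3600 = 21840 + 3600 = 25440$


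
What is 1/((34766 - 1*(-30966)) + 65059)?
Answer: 1/130791 ≈ 7.6458e-6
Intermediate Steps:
1/((34766 - 1*(-30966)) + 65059) = 1/((34766 + 30966) + 65059) = 1/(65732 + 65059) = 1/130791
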